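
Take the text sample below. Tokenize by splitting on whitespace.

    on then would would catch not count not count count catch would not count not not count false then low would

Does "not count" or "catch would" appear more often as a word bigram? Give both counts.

"not count" (4 vs 1)

"not count": 4 occurrences
"catch would": 1 occurrence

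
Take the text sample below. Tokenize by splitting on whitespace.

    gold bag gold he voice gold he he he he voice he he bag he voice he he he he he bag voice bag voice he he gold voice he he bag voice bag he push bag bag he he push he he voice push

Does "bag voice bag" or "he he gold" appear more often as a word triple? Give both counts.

"bag voice bag": 2 occurrences
"he he gold": 1 occurrence

"bag voice bag" (2 vs 1)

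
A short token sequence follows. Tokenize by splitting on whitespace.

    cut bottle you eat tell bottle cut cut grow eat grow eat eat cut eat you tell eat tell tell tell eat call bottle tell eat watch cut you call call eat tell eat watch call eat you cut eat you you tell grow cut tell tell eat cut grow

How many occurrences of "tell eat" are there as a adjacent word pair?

Scanning the 49 overlapping bigram windows for "tell eat":
  position 17–18: tell eat
  position 21–22: tell eat
  position 25–26: tell eat
  position 33–34: tell eat
  position 47–48: tell eat

5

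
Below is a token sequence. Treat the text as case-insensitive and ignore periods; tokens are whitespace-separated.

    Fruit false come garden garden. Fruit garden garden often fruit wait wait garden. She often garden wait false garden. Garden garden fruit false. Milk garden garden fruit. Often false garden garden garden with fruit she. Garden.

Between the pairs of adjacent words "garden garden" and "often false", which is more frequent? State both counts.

"garden garden": 7 occurrences
"often false": 1 occurrence

"garden garden" (7 vs 1)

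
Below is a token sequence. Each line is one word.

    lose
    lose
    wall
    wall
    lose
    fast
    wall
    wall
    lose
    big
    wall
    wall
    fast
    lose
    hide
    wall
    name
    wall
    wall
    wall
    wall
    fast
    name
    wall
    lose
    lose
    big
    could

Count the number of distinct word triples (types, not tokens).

28 tokens → 26 trigram windows in total.
Repeated trigrams (each contributes count−1 duplicates):
  wall wall fast: 2
  wall wall lose: 2
  wall wall wall: 2
3 duplicate windows → 26 − 3 = 23 distinct.

23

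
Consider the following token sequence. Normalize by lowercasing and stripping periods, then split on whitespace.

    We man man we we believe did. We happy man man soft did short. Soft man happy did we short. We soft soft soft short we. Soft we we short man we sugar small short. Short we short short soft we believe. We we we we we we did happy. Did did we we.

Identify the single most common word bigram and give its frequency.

Bigram frequencies (highest first):
  we we: 8
  did we: 3
  we short: 3
  short we: 3
  man man: 2
  man we: 2
  … (25 more, each ≤ 2)

"we we", 8 times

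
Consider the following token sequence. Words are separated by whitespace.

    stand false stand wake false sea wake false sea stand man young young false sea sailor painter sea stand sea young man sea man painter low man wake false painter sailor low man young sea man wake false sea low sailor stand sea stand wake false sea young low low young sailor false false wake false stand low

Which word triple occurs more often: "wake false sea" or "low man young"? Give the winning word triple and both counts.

"wake false sea" (4 vs 1)

"wake false sea": 4 occurrences
"low man young": 1 occurrence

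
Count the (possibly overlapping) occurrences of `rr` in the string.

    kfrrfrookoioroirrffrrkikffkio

3

Sliding a length-2 window over the 29 characters (28 positions):
  position 3–4: rr
  position 16–17: rr
  position 20–21: rr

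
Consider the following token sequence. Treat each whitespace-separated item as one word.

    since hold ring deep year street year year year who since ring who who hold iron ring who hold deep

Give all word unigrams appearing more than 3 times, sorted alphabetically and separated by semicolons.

Unigram counts meeting the condition (more than 3 times):
  who: 4
  year: 4

who; year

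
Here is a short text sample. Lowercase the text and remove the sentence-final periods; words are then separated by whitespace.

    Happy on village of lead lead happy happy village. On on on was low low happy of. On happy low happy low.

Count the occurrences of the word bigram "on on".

2

Scanning the 21 overlapping bigram windows for "on on":
  position 10–11: on on
  position 11–12: on on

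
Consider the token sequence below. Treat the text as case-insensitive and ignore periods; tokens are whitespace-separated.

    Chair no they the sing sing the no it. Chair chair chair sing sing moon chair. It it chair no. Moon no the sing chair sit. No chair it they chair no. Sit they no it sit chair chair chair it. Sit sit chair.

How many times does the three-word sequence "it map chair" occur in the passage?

Scanning the 42 overlapping trigram windows for "it map chair":
  (none found)

0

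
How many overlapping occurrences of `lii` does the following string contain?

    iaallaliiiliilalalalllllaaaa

2

Sliding a length-3 window over the 28 characters (26 positions):
  position 7–9: lii
  position 11–13: lii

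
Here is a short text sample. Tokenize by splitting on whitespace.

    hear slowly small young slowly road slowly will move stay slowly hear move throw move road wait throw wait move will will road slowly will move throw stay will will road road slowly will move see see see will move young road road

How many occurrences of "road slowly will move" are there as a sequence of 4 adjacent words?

Scanning the 40 overlapping 4-gram windows for "road slowly will move":
  position 6–9: road slowly will move
  position 23–26: road slowly will move
  position 32–35: road slowly will move

3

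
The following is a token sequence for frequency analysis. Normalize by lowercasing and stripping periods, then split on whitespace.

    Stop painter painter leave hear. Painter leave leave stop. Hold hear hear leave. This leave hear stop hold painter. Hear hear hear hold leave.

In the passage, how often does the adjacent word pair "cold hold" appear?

0

Scanning the 23 overlapping bigram windows for "cold hold":
  (none found)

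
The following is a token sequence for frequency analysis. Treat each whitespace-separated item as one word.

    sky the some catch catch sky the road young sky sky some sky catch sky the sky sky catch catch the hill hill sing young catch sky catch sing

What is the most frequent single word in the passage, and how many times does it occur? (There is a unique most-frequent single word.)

"sky", 9 times

Unigram frequencies (highest first):
  sky: 9
  catch: 7
  the: 4
  some: 2
  young: 2
  hill: 2
  … (2 more, each ≤ 2)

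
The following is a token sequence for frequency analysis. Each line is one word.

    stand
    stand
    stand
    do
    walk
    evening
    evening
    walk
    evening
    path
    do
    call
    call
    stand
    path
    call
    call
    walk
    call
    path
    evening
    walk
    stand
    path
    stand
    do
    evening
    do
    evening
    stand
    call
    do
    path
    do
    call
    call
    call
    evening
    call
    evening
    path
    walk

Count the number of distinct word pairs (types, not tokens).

28

42 tokens → 41 bigram windows in total.
Repeated bigrams (each contributes count−1 duplicates):
  call call: 4
  call evening: 2
  do call: 2
  do evening: 2
  evening path: 2
  evening walk: 2
  path do: 2
  stand do: 2
  … (3 more repeated)
13 duplicate windows → 41 − 13 = 28 distinct.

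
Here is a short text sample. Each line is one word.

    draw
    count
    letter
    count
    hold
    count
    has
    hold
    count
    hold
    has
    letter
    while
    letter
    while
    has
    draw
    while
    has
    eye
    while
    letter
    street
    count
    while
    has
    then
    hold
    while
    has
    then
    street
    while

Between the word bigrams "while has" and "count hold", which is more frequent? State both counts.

"while has": 4 occurrences
"count hold": 2 occurrences

"while has" (4 vs 2)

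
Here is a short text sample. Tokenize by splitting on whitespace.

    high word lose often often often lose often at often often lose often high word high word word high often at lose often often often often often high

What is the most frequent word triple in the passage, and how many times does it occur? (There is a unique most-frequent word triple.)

Trigram frequencies (highest first):
  often often often: 4
  lose often often: 2
  often often lose: 2
  often lose often: 2
  high word lose: 1
  word lose often: 1
  … (14 more, each ≤ 1)

"often often often", 4 times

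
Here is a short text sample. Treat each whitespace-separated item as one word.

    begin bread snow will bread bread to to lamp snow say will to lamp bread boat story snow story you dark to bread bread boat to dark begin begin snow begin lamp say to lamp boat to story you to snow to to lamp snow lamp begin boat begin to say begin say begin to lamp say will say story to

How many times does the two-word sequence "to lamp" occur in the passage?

5

Scanning the 60 overlapping bigram windows for "to lamp":
  position 8–9: to lamp
  position 13–14: to lamp
  position 34–35: to lamp
  position 43–44: to lamp
  position 55–56: to lamp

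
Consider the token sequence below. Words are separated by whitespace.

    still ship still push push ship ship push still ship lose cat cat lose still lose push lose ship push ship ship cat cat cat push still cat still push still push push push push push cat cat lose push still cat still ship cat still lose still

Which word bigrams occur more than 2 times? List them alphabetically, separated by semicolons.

cat cat; cat still; push push; push still; still push; still ship

Bigram counts meeting the condition (more than 2 times):
  cat cat: 4
  cat still: 3
  push push: 5
  push still: 4
  still push: 3
  still ship: 3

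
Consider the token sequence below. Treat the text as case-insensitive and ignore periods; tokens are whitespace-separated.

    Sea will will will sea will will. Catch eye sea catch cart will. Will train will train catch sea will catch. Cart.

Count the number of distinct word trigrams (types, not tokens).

22 tokens → 20 trigram windows in total.
Repeated trigrams (each contributes count−1 duplicates):
  sea will will: 2
1 duplicate windows → 20 − 1 = 19 distinct.

19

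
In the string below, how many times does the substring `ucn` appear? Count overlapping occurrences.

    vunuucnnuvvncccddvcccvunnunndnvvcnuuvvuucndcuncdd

2

Sliding a length-3 window over the 49 characters (47 positions):
  position 5–7: ucn
  position 40–42: ucn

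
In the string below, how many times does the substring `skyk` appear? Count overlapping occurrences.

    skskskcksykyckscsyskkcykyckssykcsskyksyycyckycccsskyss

Sliding a length-4 window over the 54 characters (51 positions):
  position 34–37: skyk

1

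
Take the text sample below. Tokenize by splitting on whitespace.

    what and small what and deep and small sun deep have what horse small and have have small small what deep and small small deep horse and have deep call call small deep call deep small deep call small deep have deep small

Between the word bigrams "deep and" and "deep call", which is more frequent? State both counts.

"deep and": 2 occurrences
"deep call": 3 occurrences

"deep call" (3 vs 2)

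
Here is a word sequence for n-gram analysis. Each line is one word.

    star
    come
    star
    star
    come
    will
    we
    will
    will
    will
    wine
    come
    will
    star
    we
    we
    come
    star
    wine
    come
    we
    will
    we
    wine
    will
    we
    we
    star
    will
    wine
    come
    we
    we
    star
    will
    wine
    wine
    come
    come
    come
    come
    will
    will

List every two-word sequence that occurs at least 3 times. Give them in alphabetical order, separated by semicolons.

Bigram counts meeting the condition (at least 3 times):
  come come: 3
  come will: 3
  we we: 3
  will we: 3
  will will: 3
  will wine: 3
  wine come: 4

come come; come will; we we; will we; will will; will wine; wine come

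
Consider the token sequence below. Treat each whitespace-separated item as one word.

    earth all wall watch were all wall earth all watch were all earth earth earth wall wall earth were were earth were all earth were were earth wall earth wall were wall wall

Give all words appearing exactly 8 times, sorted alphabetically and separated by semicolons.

Unigram counts meeting the condition (exactly 8 times):
  wall: 8
  were: 8

wall; were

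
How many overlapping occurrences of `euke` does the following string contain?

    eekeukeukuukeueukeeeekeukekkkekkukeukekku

Sliding a length-4 window over the 41 characters (38 positions):
  position 4–7: euke
  position 15–18: euke
  position 23–26: euke
  position 35–38: euke

4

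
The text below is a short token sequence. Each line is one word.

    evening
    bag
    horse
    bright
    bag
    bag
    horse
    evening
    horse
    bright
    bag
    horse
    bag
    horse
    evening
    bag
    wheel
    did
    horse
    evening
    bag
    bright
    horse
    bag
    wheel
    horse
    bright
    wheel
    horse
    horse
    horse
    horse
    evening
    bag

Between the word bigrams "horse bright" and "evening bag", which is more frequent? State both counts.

"horse bright": 3 occurrences
"evening bag": 4 occurrences

"evening bag" (4 vs 3)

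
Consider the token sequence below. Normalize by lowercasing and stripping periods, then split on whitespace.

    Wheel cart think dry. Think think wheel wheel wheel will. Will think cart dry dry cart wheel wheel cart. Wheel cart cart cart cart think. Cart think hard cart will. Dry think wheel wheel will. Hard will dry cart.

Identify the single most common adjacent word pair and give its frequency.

"wheel wheel", 4 times

Bigram frequencies (highest first):
  wheel wheel: 4
  wheel cart: 3
  cart think: 3
  cart cart: 3
  dry think: 2
  think wheel: 2
  … (16 more, each ≤ 2)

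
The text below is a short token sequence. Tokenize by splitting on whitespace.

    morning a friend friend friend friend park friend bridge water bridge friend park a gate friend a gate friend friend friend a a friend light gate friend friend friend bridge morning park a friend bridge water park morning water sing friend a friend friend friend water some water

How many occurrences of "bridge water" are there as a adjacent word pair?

Scanning the 47 overlapping bigram windows for "bridge water":
  position 9–10: bridge water
  position 35–36: bridge water

2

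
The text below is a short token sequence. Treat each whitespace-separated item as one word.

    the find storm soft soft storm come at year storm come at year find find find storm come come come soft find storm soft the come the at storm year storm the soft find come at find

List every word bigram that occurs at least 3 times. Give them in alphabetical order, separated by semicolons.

come at; find storm; storm come

Bigram counts meeting the condition (at least 3 times):
  come at: 3
  find storm: 3
  storm come: 3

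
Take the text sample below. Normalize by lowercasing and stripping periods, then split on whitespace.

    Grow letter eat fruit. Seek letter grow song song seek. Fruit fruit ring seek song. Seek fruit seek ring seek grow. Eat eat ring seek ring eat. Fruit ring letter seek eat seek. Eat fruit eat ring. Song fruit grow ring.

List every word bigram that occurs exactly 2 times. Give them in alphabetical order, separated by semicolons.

eat ring; fruit ring; fruit seek; seek eat; seek fruit; seek ring; song seek

Bigram counts meeting the condition (exactly 2 times):
  eat ring: 2
  fruit ring: 2
  fruit seek: 2
  seek eat: 2
  seek fruit: 2
  seek ring: 2
  song seek: 2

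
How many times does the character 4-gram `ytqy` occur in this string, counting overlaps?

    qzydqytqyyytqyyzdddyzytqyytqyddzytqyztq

Sliding a length-4 window over the 39 characters (36 positions):
  position 6–9: ytqy
  position 11–14: ytqy
  position 22–25: ytqy
  position 26–29: ytqy
  position 33–36: ytqy

5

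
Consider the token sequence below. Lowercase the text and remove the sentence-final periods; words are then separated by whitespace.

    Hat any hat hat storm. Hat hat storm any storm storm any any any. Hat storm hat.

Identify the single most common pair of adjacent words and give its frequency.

"hat storm", 3 times

Bigram frequencies (highest first):
  hat storm: 3
  any hat: 2
  hat hat: 2
  storm hat: 2
  storm any: 2
  any any: 2
  … (3 more, each ≤ 1)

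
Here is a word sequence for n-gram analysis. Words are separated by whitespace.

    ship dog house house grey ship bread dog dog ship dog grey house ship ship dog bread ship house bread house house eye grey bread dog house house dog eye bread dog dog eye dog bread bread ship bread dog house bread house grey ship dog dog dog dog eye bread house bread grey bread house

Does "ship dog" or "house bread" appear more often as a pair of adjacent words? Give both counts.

"ship dog" (4 vs 3)

"ship dog": 4 occurrences
"house bread": 3 occurrences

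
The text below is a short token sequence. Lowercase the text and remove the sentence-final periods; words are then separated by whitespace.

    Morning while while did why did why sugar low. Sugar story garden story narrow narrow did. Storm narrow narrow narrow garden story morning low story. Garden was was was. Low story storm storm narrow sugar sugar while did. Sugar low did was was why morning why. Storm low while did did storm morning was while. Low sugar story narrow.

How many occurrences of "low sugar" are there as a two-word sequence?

2

Scanning the 58 overlapping bigram windows for "low sugar":
  position 9–10: low sugar
  position 56–57: low sugar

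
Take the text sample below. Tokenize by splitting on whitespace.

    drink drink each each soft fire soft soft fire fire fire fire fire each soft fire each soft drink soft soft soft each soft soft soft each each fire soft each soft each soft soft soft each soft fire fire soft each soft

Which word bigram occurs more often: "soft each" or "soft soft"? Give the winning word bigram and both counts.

"soft soft" (7 vs 6)

"soft each": 6 occurrences
"soft soft": 7 occurrences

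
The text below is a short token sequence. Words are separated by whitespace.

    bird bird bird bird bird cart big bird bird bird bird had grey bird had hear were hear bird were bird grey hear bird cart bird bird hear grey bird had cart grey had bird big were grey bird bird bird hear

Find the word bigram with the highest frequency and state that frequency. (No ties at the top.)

"bird bird", 10 times

Bigram frequencies (highest first):
  bird bird: 10
  bird had: 3
  grey bird: 3
  bird cart: 2
  hear bird: 2
  bird hear: 2
  … (19 more, each ≤ 1)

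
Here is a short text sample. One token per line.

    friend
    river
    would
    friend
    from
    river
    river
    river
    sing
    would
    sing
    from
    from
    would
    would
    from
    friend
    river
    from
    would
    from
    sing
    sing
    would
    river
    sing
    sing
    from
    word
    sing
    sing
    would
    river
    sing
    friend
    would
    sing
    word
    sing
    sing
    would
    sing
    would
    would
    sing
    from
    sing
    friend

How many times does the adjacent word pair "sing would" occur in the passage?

5

Scanning the 47 overlapping bigram windows for "sing would":
  position 9–10: sing would
  position 23–24: sing would
  position 31–32: sing would
  position 40–41: sing would
  position 42–43: sing would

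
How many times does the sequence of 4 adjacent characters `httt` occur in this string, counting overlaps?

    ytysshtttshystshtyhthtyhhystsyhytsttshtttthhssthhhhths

Sliding a length-4 window over the 54 characters (51 positions):
  position 6–9: httt
  position 38–41: httt

2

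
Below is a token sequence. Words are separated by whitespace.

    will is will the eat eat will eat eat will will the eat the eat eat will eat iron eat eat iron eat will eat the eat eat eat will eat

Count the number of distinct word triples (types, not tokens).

18

31 tokens → 29 trigram windows in total.
Repeated trigrams (each contributes count−1 duplicates):
  eat eat will: 4
  eat will eat: 4
  the eat eat: 3
  eat iron eat: 2
  eat the eat: 2
  will the eat: 2
11 duplicate windows → 29 − 11 = 18 distinct.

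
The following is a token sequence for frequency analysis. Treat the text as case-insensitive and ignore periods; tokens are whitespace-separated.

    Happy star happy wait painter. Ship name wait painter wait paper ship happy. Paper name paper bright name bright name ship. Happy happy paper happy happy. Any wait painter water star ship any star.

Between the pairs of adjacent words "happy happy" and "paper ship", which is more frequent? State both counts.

"happy happy" (2 vs 1)

"happy happy": 2 occurrences
"paper ship": 1 occurrence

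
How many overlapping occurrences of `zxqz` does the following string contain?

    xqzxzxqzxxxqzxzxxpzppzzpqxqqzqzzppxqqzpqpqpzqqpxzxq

1

Sliding a length-4 window over the 51 characters (48 positions):
  position 5–8: zxqz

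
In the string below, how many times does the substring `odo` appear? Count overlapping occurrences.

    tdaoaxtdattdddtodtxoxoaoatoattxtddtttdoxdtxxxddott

Sliding a length-3 window over the 50 characters (48 positions):
  (no match at any position)

0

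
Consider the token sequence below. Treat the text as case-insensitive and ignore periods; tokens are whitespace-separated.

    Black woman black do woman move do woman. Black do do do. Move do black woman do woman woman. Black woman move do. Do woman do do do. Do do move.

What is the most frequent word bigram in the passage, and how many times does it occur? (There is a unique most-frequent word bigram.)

"do do", 7 times

Bigram frequencies (highest first):
  do do: 7
  do woman: 4
  black woman: 3
  woman black: 3
  move do: 3
  black do: 2
  … (5 more, each ≤ 2)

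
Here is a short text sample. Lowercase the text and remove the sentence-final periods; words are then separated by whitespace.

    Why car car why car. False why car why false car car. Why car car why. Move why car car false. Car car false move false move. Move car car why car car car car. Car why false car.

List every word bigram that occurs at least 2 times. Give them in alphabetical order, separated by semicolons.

Bigram counts meeting the condition (at least 2 times):
  car car: 10
  car false: 3
  car why: 6
  false car: 3
  false move: 2
  why car: 6
  why false: 2

car car; car false; car why; false car; false move; why car; why false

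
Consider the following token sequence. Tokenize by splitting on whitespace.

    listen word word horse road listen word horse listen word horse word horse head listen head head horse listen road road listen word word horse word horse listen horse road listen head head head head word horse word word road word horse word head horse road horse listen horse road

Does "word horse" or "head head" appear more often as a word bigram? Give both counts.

"word horse": 8 occurrences
"head head": 4 occurrences

"word horse" (8 vs 4)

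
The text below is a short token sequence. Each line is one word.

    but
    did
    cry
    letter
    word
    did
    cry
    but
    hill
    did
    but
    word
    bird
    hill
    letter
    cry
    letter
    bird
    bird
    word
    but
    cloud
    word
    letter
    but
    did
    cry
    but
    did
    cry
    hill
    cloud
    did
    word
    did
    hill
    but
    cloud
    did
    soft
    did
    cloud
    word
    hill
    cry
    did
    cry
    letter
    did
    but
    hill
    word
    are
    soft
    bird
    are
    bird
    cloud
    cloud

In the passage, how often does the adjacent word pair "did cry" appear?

5

Scanning the 58 overlapping bigram windows for "did cry":
  position 2–3: did cry
  position 6–7: did cry
  position 26–27: did cry
  position 29–30: did cry
  position 46–47: did cry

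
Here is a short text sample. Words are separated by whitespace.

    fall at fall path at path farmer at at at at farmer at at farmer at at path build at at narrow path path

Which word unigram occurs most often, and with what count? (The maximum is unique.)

"at", 12 times

Unigram frequencies (highest first):
  at: 12
  path: 5
  farmer: 3
  fall: 2
  build: 1
  narrow: 1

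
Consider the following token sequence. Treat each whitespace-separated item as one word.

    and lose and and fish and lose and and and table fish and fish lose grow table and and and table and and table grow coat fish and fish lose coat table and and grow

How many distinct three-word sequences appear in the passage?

35 tokens → 33 trigram windows in total.
Repeated trigrams (each contributes count−1 duplicates):
  and and table: 3
  table and and: 3
  and and and: 2
  and fish lose: 2
  and lose and: 2
  fish and fish: 2
  lose and and: 2
9 duplicate windows → 33 − 9 = 24 distinct.

24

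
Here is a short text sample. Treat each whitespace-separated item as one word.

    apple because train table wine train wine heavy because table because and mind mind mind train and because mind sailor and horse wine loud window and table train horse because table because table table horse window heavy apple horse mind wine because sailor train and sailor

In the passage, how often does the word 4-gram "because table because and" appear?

1

Scanning the 43 overlapping 4-gram windows for "because table because and":
  position 9–12: because table because and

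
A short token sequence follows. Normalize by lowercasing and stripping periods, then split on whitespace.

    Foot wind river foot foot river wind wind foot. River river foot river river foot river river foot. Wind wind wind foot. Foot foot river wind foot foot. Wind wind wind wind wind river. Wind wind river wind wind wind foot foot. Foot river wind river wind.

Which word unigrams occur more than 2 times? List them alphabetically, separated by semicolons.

foot; river; wind

Unigram counts meeting the condition (more than 2 times):
  foot: 15
  river: 13
  wind: 19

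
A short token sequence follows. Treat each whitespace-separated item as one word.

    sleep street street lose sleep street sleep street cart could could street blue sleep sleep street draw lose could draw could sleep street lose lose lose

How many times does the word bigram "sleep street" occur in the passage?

Scanning the 25 overlapping bigram windows for "sleep street":
  position 1–2: sleep street
  position 5–6: sleep street
  position 7–8: sleep street
  position 15–16: sleep street
  position 22–23: sleep street

5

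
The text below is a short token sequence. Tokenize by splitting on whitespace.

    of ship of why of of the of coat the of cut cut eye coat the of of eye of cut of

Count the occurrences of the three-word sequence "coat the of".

2

Scanning the 20 overlapping trigram windows for "coat the of":
  position 9–11: coat the of
  position 15–17: coat the of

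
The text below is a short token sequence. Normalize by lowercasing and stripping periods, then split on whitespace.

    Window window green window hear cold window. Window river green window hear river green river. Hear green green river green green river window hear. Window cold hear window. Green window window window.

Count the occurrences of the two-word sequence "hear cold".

1

Scanning the 31 overlapping bigram windows for "hear cold":
  position 5–6: hear cold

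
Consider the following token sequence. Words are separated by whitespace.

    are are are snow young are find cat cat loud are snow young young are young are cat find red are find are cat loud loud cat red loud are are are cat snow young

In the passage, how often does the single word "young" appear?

Scanning the 35 tokens for "young":
  position 5: young
  position 13: young
  position 14: young
  position 16: young
  position 35: young

5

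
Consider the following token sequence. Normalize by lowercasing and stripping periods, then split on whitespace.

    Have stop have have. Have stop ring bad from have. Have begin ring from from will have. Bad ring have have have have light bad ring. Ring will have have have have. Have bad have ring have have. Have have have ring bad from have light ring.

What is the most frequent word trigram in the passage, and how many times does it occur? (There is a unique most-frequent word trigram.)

Trigram frequencies (highest first):
  have have have: 9
  ring bad from: 2
  bad from have: 2
  ring have have: 2
  have stop have: 1
  stop have have: 1
  … (28 more, each ≤ 1)

"have have have", 9 times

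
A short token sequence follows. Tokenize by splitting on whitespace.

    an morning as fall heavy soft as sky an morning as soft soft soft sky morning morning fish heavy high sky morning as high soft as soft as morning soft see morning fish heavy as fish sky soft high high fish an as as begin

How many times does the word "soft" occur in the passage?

Scanning the 45 tokens for "soft":
  position 6: soft
  position 12: soft
  position 13: soft
  position 14: soft
  position 25: soft
  position 27: soft
  position 30: soft
  position 38: soft

8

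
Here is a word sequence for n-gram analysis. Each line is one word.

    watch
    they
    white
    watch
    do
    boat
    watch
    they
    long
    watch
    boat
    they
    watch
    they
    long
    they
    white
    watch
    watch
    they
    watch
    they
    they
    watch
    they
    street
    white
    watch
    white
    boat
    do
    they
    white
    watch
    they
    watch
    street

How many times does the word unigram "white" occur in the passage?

5

Scanning the 37 tokens for "white":
  position 3: white
  position 17: white
  position 27: white
  position 29: white
  position 33: white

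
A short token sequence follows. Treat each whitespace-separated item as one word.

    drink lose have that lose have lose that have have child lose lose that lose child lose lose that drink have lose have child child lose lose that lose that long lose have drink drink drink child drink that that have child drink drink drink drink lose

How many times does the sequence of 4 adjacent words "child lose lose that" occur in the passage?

Scanning the 44 overlapping 4-gram windows for "child lose lose that":
  position 11–14: child lose lose that
  position 16–19: child lose lose that
  position 25–28: child lose lose that

3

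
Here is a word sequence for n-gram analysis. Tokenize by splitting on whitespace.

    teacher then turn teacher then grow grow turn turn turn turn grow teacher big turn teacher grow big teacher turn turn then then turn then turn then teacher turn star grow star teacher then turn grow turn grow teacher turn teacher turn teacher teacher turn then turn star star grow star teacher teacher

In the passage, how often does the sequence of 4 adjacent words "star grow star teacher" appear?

Scanning the 50 overlapping 4-gram windows for "star grow star teacher":
  position 30–33: star grow star teacher
  position 49–52: star grow star teacher

2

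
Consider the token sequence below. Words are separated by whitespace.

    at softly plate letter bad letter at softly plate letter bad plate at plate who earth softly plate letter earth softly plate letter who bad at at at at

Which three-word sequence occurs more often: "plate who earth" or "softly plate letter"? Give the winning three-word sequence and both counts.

"softly plate letter" (4 vs 1)

"plate who earth": 1 occurrence
"softly plate letter": 4 occurrences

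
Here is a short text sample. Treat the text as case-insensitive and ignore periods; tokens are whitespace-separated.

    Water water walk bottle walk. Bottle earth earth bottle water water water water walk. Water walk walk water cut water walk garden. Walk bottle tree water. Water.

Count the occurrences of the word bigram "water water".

5

Scanning the 26 overlapping bigram windows for "water water":
  position 1–2: water water
  position 10–11: water water
  position 11–12: water water
  position 12–13: water water
  position 26–27: water water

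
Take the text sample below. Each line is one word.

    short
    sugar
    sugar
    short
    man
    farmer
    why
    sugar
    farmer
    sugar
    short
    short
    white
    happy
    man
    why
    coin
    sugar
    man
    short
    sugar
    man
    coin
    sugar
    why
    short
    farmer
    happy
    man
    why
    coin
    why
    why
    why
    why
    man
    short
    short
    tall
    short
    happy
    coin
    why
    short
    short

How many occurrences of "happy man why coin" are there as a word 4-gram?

Scanning the 42 overlapping 4-gram windows for "happy man why coin":
  position 14–17: happy man why coin
  position 28–31: happy man why coin

2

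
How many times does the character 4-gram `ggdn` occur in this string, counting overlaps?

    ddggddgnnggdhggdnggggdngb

Sliding a length-4 window over the 25 characters (22 positions):
  position 14–17: ggdn
  position 20–23: ggdn

2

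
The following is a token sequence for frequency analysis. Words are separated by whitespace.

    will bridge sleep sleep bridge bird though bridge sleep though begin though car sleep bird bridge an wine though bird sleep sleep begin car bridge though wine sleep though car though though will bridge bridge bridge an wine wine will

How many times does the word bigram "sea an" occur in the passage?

Scanning the 39 overlapping bigram windows for "sea an":
  (none found)

0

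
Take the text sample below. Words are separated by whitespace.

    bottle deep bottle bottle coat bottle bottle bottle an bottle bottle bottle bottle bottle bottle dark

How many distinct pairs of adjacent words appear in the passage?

8

16 tokens → 15 bigram windows in total.
Repeated bigrams (each contributes count−1 duplicates):
  bottle bottle: 8
7 duplicate windows → 15 − 7 = 8 distinct.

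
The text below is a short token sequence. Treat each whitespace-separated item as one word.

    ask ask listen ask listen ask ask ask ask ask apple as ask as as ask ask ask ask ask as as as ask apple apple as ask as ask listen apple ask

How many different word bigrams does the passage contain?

11

33 tokens → 32 bigram windows in total.
Repeated bigrams (each contributes count−1 duplicates):
  ask ask: 9
  as ask: 5
  as as: 3
  ask as: 3
  ask listen: 3
  apple as: 2
  ask apple: 2
  listen ask: 2
21 duplicate windows → 32 − 21 = 11 distinct.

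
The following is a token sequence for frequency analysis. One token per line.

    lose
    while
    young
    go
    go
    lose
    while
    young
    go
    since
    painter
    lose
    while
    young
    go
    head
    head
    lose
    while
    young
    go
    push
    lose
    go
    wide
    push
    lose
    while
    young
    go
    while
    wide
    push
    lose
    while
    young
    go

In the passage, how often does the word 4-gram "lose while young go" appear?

Scanning the 34 overlapping 4-gram windows for "lose while young go":
  position 1–4: lose while young go
  position 6–9: lose while young go
  position 12–15: lose while young go
  position 18–21: lose while young go
  position 27–30: lose while young go
  position 34–37: lose while young go

6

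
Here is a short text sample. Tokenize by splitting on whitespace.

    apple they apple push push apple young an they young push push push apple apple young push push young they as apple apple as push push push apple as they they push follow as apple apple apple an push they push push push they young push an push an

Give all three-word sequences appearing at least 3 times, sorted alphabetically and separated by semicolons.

Trigram counts meeting the condition (at least 3 times):
  push push apple: 3
  push push push: 3

push push apple; push push push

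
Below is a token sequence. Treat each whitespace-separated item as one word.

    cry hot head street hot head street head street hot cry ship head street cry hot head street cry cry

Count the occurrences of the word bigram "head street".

Scanning the 19 overlapping bigram windows for "head street":
  position 3–4: head street
  position 6–7: head street
  position 8–9: head street
  position 13–14: head street
  position 17–18: head street

5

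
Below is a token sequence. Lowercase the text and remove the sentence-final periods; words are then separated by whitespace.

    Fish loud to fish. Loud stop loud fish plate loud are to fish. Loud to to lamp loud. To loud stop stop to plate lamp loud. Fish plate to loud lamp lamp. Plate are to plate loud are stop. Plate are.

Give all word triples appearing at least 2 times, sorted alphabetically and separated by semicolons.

fish loud to; loud fish plate; plate loud are; to fish loud

Trigram counts meeting the condition (at least 2 times):
  fish loud to: 2
  loud fish plate: 2
  plate loud are: 2
  to fish loud: 2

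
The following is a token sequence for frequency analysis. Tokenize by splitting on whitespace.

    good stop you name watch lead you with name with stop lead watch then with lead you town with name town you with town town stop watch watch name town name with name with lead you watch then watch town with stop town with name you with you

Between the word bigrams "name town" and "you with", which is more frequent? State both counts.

"name town": 2 occurrences
"you with": 3 occurrences

"you with" (3 vs 2)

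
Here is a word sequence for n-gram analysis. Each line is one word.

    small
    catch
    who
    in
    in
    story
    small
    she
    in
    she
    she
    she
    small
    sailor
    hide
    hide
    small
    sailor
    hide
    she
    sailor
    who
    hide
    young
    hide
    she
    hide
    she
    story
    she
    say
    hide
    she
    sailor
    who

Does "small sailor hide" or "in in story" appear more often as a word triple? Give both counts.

"small sailor hide": 2 occurrences
"in in story": 1 occurrence

"small sailor hide" (2 vs 1)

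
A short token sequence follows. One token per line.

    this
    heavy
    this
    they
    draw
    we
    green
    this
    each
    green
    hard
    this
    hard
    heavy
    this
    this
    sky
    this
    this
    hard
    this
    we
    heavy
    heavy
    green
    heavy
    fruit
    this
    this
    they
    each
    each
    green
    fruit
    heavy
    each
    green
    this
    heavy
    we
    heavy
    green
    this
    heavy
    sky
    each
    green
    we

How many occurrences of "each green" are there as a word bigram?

4

Scanning the 47 overlapping bigram windows for "each green":
  position 9–10: each green
  position 32–33: each green
  position 36–37: each green
  position 46–47: each green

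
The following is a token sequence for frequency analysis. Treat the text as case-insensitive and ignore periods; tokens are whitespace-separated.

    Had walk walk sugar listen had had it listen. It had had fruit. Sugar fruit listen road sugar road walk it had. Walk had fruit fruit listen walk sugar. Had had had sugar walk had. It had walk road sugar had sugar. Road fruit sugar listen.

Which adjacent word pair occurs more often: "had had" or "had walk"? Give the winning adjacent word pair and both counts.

"had had" (4 vs 3)

"had had": 4 occurrences
"had walk": 3 occurrences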